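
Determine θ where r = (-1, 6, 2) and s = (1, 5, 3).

r·s = (-1)·1 + 6·5 + 2·3 = -1 + 30 + 6 = 35
|r| = √((-1)² + 6² + 2²) = √41 ≈ 6.403
|s| = √(1² + 5² + 3²) = √35 ≈ 5.916
cos θ = (r·s)/(|r||s|) = 35/(6.403·5.916) ≈ 0.9239
θ = arccos(0.9239) ≈ 22.49°

22.49°


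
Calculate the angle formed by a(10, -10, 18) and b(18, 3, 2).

a·b = 10·18 + (-10)·3 + 18·2 = 180 - 30 + 36 = 186
|a| = √(10² + (-10)² + 18²) = √524 ≈ 22.89
|b| = √(18² + 3² + 2²) = √337 ≈ 18.36
cos θ = (a·b)/(|a||b|) = 186/(22.89·18.36) ≈ 0.4426
θ = arccos(0.4426) ≈ 63.73°

63.73°


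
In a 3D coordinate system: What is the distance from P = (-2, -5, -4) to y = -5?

distance = |a·x₀ + b·y₀ + c·z₀ - d| / √(a² + b² + c²)
  = |0·(-2) + 1·(-5) + 0·(-4) - (-5)| / √(0² + 1² + 0²)
  = |0 - 5 + 0 + 5| / √(0 + 1 + 0)
  = |0| / √1
  = 0 / 1
  ≈ 0

0


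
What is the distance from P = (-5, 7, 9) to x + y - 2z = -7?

distance = |a·x₀ + b·y₀ + c·z₀ - d| / √(a² + b² + c²)
  = |1·(-5) + 1·7 + (-2)·9 - (-7)| / √(1² + 1² + (-2)²)
  = |-5 + 7 - 18 + 7| / √(1 + 1 + 4)
  = |-9| / √6
  = 9 / 2.449
  ≈ 3.674

3.674


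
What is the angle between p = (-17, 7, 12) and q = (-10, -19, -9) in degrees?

p·q = (-17)·(-10) + 7·(-19) + 12·(-9) = 170 - 133 - 108 = -71
|p| = √((-17)² + 7² + 12²) = √482 ≈ 21.95
|q| = √((-10)² + (-19)² + (-9)²) = √542 ≈ 23.28
cos θ = (p·q)/(|p||q|) = -71/(21.95·23.28) ≈ -0.1389
θ = arccos(-0.1389) ≈ 97.98°

97.98°


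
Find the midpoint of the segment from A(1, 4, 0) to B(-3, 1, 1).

M = ((x₁+x₂)/2, (y₁+y₂)/2, (z₁+z₂)/2)
  = ((1 - 3)/2, (4 + 1)/2, (0 + 1)/2)
  = (-2/2, 5/2, 1/2)
  = (-1, 2.5, 0.5)

(-1, 2.5, 0.5)


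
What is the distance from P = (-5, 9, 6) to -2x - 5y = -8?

distance = |a·x₀ + b·y₀ + c·z₀ - d| / √(a² + b² + c²)
  = |(-2)·(-5) + (-5)·9 + 0·6 - (-8)| / √((-2)² + (-5)² + 0²)
  = |10 - 45 + 0 + 8| / √(4 + 25 + 0)
  = |-27| / √29
  = 27 / 5.385
  ≈ 5.014

5.014


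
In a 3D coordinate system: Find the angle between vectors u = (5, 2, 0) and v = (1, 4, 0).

u·v = 5·1 + 2·4 + 0·0 = 5 + 8 + 0 = 13
|u| = √(5² + 2² + 0²) = √29 ≈ 5.385
|v| = √(1² + 4² + 0²) = √17 ≈ 4.123
cos θ = (u·v)/(|u||v|) = 13/(5.385·4.123) ≈ 0.5855
θ = arccos(0.5855) ≈ 54.16°

54.16°


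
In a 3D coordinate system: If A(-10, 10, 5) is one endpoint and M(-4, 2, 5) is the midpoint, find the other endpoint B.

B = 2M - A
  = (2·(-4) - (-10), 2·2 - 10, 2·5 - 5)
  = (-8 + 10, 4 - 10, 10 - 5)
  = (2, -6, 5)

(2, -6, 5)


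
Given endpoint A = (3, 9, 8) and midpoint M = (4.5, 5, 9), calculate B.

B = 2M - A
  = (2·4.5 - 3, 2·5 - 9, 2·9 - 8)
  = (9 - 3, 10 - 9, 18 - 8)
  = (6, 1, 10)

(6, 1, 10)


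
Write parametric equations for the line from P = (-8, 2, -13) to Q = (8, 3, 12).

Direction vector d = Q - P = (8 + 8, 3 - 2, 12 + 13) = (16, 1, 25)
Parametric form r = P + t·d:
x = -8 + 16t, y = 2 + t, z = -13 + 25t

x = -8 + 16t, y = 2 + t, z = -13 + 25t


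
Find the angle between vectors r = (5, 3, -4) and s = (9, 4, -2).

r·s = 5·9 + 3·4 + (-4)·(-2) = 45 + 12 + 8 = 65
|r| = √(5² + 3² + (-4)²) = √50 ≈ 7.071
|s| = √(9² + 4² + (-2)²) = √101 ≈ 10.05
cos θ = (r·s)/(|r||s|) = 65/(7.071·10.05) ≈ 0.9147
θ = arccos(0.9147) ≈ 23.84°

23.84°


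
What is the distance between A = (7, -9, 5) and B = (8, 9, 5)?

d = √[(x₂-x₁)² + (y₂-y₁)² + (z₂-z₁)²]
  = √[1² + 18² + 0²]
  = √[1 + 324 + 0]
  = √325
  ≈ 18.03

18.03


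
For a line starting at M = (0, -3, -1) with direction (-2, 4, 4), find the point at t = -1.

P(t) = M + t·d
  = (0 + (-2)·(-1), -3 + 4·(-1), -1 + 4·(-1))
  = (0 + 2, -3 - 4, -1 - 4)
  = (2, -7, -5)

(2, -7, -5)


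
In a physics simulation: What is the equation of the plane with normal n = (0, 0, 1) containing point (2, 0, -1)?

The plane through P with normal n = (a, b, c) satisfies n·(r - P) = 0,
i.e. ax + by + cz = a·x₀ + b·y₀ + c·z₀.
d = 0·2 + 0·0 + 1·(-1)
  = 0 + 0 - 1
  = -1
Equation: z = -1

z = -1


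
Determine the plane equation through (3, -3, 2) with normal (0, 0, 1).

The plane through P with normal n = (a, b, c) satisfies n·(r - P) = 0,
i.e. ax + by + cz = a·x₀ + b·y₀ + c·z₀.
d = 0·3 + 0·(-3) + 1·2
  = 0 + 0 + 2
  = 2
Equation: z = 2

z = 2


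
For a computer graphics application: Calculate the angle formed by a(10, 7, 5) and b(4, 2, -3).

a·b = 10·4 + 7·2 + 5·(-3) = 40 + 14 - 15 = 39
|a| = √(10² + 7² + 5²) = √174 ≈ 13.19
|b| = √(4² + 2² + (-3)²) = √29 ≈ 5.385
cos θ = (a·b)/(|a||b|) = 39/(13.19·5.385) ≈ 0.549
θ = arccos(0.549) ≈ 56.7°

56.7°


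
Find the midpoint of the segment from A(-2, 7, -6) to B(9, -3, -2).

M = ((x₁+x₂)/2, (y₁+y₂)/2, (z₁+z₂)/2)
  = ((-2 + 9)/2, (7 - 3)/2, (-6 - 2)/2)
  = (7/2, 4/2, -8/2)
  = (3.5, 2, -4)

(3.5, 2, -4)


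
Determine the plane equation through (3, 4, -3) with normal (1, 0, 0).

The plane through P with normal n = (a, b, c) satisfies n·(r - P) = 0,
i.e. ax + by + cz = a·x₀ + b·y₀ + c·z₀.
d = 1·3 + 0·4 + 0·(-3)
  = 3 + 0 + 0
  = 3
Equation: x = 3

x = 3


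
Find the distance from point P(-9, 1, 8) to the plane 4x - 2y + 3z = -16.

distance = |a·x₀ + b·y₀ + c·z₀ - d| / √(a² + b² + c²)
  = |4·(-9) + (-2)·1 + 3·8 - (-16)| / √(4² + (-2)² + 3²)
  = |-36 - 2 + 24 + 16| / √(16 + 4 + 9)
  = |2| / √29
  = 2 / 5.385
  ≈ 0.3714

0.3714


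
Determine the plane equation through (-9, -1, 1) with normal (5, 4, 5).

The plane through P with normal n = (a, b, c) satisfies n·(r - P) = 0,
i.e. ax + by + cz = a·x₀ + b·y₀ + c·z₀.
d = 5·(-9) + 4·(-1) + 5·1
  = -45 - 4 + 5
  = -44
Equation: 5x + 4y + 5z = -44

5x + 4y + 5z = -44


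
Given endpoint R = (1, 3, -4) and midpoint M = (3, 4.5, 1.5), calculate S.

S = 2M - R
  = (2·3 - 1, 2·4.5 - 3, 2·1.5 - (-4))
  = (6 - 1, 9 - 3, 3 + 4)
  = (5, 6, 7)

(5, 6, 7)


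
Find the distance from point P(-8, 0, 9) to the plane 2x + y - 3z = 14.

distance = |a·x₀ + b·y₀ + c·z₀ - d| / √(a² + b² + c²)
  = |2·(-8) + 1·0 + (-3)·9 - 14| / √(2² + 1² + (-3)²)
  = |-16 + 0 - 27 - 14| / √(4 + 1 + 9)
  = |-57| / √14
  = 57 / 3.742
  ≈ 15.23

15.23


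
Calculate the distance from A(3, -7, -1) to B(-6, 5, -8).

d = √[(x₂-x₁)² + (y₂-y₁)² + (z₂-z₁)²]
  = √[(-9)² + 12² + (-7)²]
  = √[81 + 144 + 49]
  = √274
  ≈ 16.55

16.55


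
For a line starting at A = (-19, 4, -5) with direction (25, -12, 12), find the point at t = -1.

P(t) = A + t·d
  = (-19 + 25·(-1), 4 + (-12)·(-1), -5 + 12·(-1))
  = (-19 - 25, 4 + 12, -5 - 12)
  = (-44, 16, -17)

(-44, 16, -17)


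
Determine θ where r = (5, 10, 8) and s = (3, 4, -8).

r·s = 5·3 + 10·4 + 8·(-8) = 15 + 40 - 64 = -9
|r| = √(5² + 10² + 8²) = √189 ≈ 13.75
|s| = √(3² + 4² + (-8)²) = √89 ≈ 9.434
cos θ = (r·s)/(|r||s|) = -9/(13.75·9.434) ≈ -0.06939
θ = arccos(-0.06939) ≈ 93.98°

93.98°


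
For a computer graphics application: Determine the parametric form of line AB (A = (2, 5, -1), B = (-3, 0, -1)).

Direction vector d = B - A = (-3 - 2, 0 - 5, -1 + 1) = (-5, -5, 0)
Parametric form r = A + t·d:
x = 2 - 5t, y = 5 - 5t, z = -1

x = 2 - 5t, y = 5 - 5t, z = -1


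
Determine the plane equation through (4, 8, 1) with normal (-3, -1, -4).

The plane through P with normal n = (a, b, c) satisfies n·(r - P) = 0,
i.e. ax + by + cz = a·x₀ + b·y₀ + c·z₀.
d = (-3)·4 + (-1)·8 + (-4)·1
  = -12 - 8 - 4
  = -24
Equation: -3x - y - 4z = -24

-3x - y - 4z = -24


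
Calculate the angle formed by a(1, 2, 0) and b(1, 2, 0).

a·b = 1·1 + 2·2 + 0·0 = 1 + 4 + 0 = 5
|a| = √(1² + 2² + 0²) = √5 ≈ 2.236
|b| = √(1² + 2² + 0²) = √5 ≈ 2.236
cos θ = (a·b)/(|a||b|) = 5/(2.236·2.236) ≈ 1
θ = arccos(1) ≈ 0°

0°


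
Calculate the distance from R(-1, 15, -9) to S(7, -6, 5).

d = √[(x₂-x₁)² + (y₂-y₁)² + (z₂-z₁)²]
  = √[8² + (-21)² + 14²]
  = √[64 + 441 + 196]
  = √701
  ≈ 26.48

26.48


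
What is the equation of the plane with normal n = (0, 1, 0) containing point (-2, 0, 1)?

The plane through P with normal n = (a, b, c) satisfies n·(r - P) = 0,
i.e. ax + by + cz = a·x₀ + b·y₀ + c·z₀.
d = 0·(-2) + 1·0 + 0·1
  = 0 + 0 + 0
  = 0
Equation: y = 0

y = 0


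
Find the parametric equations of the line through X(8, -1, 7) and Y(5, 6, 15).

Direction vector d = Y - X = (5 - 8, 6 + 1, 15 - 7) = (-3, 7, 8)
Parametric form r = X + t·d:
x = 8 - 3t, y = -1 + 7t, z = 7 + 8t

x = 8 - 3t, y = -1 + 7t, z = 7 + 8t


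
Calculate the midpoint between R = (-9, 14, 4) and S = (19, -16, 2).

M = ((x₁+x₂)/2, (y₁+y₂)/2, (z₁+z₂)/2)
  = ((-9 + 19)/2, (14 - 16)/2, (4 + 2)/2)
  = (10/2, -2/2, 6/2)
  = (5, -1, 3)

(5, -1, 3)


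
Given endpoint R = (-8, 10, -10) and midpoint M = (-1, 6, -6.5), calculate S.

S = 2M - R
  = (2·(-1) - (-8), 2·6 - 10, 2·(-6.5) - (-10))
  = (-2 + 8, 12 - 10, -13 + 10)
  = (6, 2, -3)

(6, 2, -3)


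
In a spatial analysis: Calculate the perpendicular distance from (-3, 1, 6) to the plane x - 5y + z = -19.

distance = |a·x₀ + b·y₀ + c·z₀ - d| / √(a² + b² + c²)
  = |1·(-3) + (-5)·1 + 1·6 - (-19)| / √(1² + (-5)² + 1²)
  = |-3 - 5 + 6 + 19| / √(1 + 25 + 1)
  = |17| / √27
  = 17 / 5.196
  ≈ 3.272

3.272


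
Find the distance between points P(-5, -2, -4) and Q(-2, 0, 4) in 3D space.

d = √[(x₂-x₁)² + (y₂-y₁)² + (z₂-z₁)²]
  = √[3² + 2² + 8²]
  = √[9 + 4 + 64]
  = √77
  ≈ 8.775

8.775


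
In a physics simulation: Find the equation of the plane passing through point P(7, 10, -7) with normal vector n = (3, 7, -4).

The plane through P with normal n = (a, b, c) satisfies n·(r - P) = 0,
i.e. ax + by + cz = a·x₀ + b·y₀ + c·z₀.
d = 3·7 + 7·10 + (-4)·(-7)
  = 21 + 70 + 28
  = 119
Equation: 3x + 7y - 4z = 119

3x + 7y - 4z = 119


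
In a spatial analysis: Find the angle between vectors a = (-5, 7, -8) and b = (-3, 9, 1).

a·b = (-5)·(-3) + 7·9 + (-8)·1 = 15 + 63 - 8 = 70
|a| = √((-5)² + 7² + (-8)²) = √138 ≈ 11.75
|b| = √((-3)² + 9² + 1²) = √91 ≈ 9.539
cos θ = (a·b)/(|a||b|) = 70/(11.75·9.539) ≈ 0.6247
θ = arccos(0.6247) ≈ 51.34°

51.34°


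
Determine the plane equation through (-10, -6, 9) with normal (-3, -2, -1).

The plane through P with normal n = (a, b, c) satisfies n·(r - P) = 0,
i.e. ax + by + cz = a·x₀ + b·y₀ + c·z₀.
d = (-3)·(-10) + (-2)·(-6) + (-1)·9
  = 30 + 12 - 9
  = 33
Equation: -3x - 2y - z = 33

-3x - 2y - z = 33


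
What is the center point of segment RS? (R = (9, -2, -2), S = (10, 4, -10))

M = ((x₁+x₂)/2, (y₁+y₂)/2, (z₁+z₂)/2)
  = ((9 + 10)/2, (-2 + 4)/2, (-2 - 10)/2)
  = (19/2, 2/2, -12/2)
  = (9.5, 1, -6)

(9.5, 1, -6)


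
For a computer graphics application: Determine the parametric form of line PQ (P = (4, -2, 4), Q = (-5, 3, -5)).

Direction vector d = Q - P = (-5 - 4, 3 + 2, -5 - 4) = (-9, 5, -9)
Parametric form r = P + t·d:
x = 4 - 9t, y = -2 + 5t, z = 4 - 9t

x = 4 - 9t, y = -2 + 5t, z = 4 - 9t


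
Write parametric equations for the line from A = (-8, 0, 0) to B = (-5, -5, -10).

Direction vector d = B - A = (-5 + 8, -5 + 0, -10 + 0) = (3, -5, -10)
Parametric form r = A + t·d:
x = -8 + 3t, y = 0 - 5t, z = 0 - 10t

x = -8 + 3t, y = 0 - 5t, z = 0 - 10t


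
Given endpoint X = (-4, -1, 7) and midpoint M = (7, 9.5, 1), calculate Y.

Y = 2M - X
  = (2·7 - (-4), 2·9.5 - (-1), 2·1 - 7)
  = (14 + 4, 19 + 1, 2 - 7)
  = (18, 20, -5)

(18, 20, -5)


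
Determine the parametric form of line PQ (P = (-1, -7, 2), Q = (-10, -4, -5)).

Direction vector d = Q - P = (-10 + 1, -4 + 7, -5 - 2) = (-9, 3, -7)
Parametric form r = P + t·d:
x = -1 - 9t, y = -7 + 3t, z = 2 - 7t

x = -1 - 9t, y = -7 + 3t, z = 2 - 7t


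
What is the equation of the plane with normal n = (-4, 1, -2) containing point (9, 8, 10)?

The plane through P with normal n = (a, b, c) satisfies n·(r - P) = 0,
i.e. ax + by + cz = a·x₀ + b·y₀ + c·z₀.
d = (-4)·9 + 1·8 + (-2)·10
  = -36 + 8 - 20
  = -48
Equation: -4x + y - 2z = -48

-4x + y - 2z = -48


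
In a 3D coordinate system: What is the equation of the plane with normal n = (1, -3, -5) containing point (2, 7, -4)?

The plane through P with normal n = (a, b, c) satisfies n·(r - P) = 0,
i.e. ax + by + cz = a·x₀ + b·y₀ + c·z₀.
d = 1·2 + (-3)·7 + (-5)·(-4)
  = 2 - 21 + 20
  = 1
Equation: x - 3y - 5z = 1

x - 3y - 5z = 1


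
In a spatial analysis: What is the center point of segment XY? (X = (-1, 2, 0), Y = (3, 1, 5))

M = ((x₁+x₂)/2, (y₁+y₂)/2, (z₁+z₂)/2)
  = ((-1 + 3)/2, (2 + 1)/2, (0 + 5)/2)
  = (2/2, 3/2, 5/2)
  = (1, 1.5, 2.5)

(1, 1.5, 2.5)


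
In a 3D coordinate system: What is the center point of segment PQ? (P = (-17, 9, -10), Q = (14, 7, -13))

M = ((x₁+x₂)/2, (y₁+y₂)/2, (z₁+z₂)/2)
  = ((-17 + 14)/2, (9 + 7)/2, (-10 - 13)/2)
  = (-3/2, 16/2, -23/2)
  = (-1.5, 8, -11.5)

(-1.5, 8, -11.5)


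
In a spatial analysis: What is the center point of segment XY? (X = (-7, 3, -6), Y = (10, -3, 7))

M = ((x₁+x₂)/2, (y₁+y₂)/2, (z₁+z₂)/2)
  = ((-7 + 10)/2, (3 - 3)/2, (-6 + 7)/2)
  = (3/2, 0/2, 1/2)
  = (1.5, 0, 0.5)

(1.5, 0, 0.5)


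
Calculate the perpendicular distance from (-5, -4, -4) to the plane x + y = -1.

distance = |a·x₀ + b·y₀ + c·z₀ - d| / √(a² + b² + c²)
  = |1·(-5) + 1·(-4) + 0·(-4) - (-1)| / √(1² + 1² + 0²)
  = |-5 - 4 + 0 + 1| / √(1 + 1 + 0)
  = |-8| / √2
  = 8 / 1.414
  ≈ 5.657

5.657


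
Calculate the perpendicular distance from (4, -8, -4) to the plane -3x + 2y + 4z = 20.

distance = |a·x₀ + b·y₀ + c·z₀ - d| / √(a² + b² + c²)
  = |(-3)·4 + 2·(-8) + 4·(-4) - 20| / √((-3)² + 2² + 4²)
  = |-12 - 16 - 16 - 20| / √(9 + 4 + 16)
  = |-64| / √29
  = 64 / 5.385
  ≈ 11.88

11.88


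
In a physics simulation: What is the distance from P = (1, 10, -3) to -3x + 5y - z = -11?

distance = |a·x₀ + b·y₀ + c·z₀ - d| / √(a² + b² + c²)
  = |(-3)·1 + 5·10 + (-1)·(-3) - (-11)| / √((-3)² + 5² + (-1)²)
  = |-3 + 50 + 3 + 11| / √(9 + 25 + 1)
  = |61| / √35
  = 61 / 5.916
  ≈ 10.31

10.31


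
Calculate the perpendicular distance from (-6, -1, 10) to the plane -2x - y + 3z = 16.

distance = |a·x₀ + b·y₀ + c·z₀ - d| / √(a² + b² + c²)
  = |(-2)·(-6) + (-1)·(-1) + 3·10 - 16| / √((-2)² + (-1)² + 3²)
  = |12 + 1 + 30 - 16| / √(4 + 1 + 9)
  = |27| / √14
  = 27 / 3.742
  ≈ 7.216

7.216


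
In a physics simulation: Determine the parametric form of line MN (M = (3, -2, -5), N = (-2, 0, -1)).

Direction vector d = N - M = (-2 - 3, 0 + 2, -1 + 5) = (-5, 2, 4)
Parametric form r = M + t·d:
x = 3 - 5t, y = -2 + 2t, z = -5 + 4t

x = 3 - 5t, y = -2 + 2t, z = -5 + 4t


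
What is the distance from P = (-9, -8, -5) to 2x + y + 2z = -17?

distance = |a·x₀ + b·y₀ + c·z₀ - d| / √(a² + b² + c²)
  = |2·(-9) + 1·(-8) + 2·(-5) - (-17)| / √(2² + 1² + 2²)
  = |-18 - 8 - 10 + 17| / √(4 + 1 + 4)
  = |-19| / √9
  = 19 / 3
  ≈ 6.333

6.333


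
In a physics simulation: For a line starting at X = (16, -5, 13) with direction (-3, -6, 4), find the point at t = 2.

P(t) = X + t·d
  = (16 + (-3)·2, -5 + (-6)·2, 13 + 4·2)
  = (16 - 6, -5 - 12, 13 + 8)
  = (10, -17, 21)

(10, -17, 21)


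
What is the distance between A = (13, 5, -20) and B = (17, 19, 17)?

d = √[(x₂-x₁)² + (y₂-y₁)² + (z₂-z₁)²]
  = √[4² + 14² + 37²]
  = √[16 + 196 + 1369]
  = √1581
  ≈ 39.76

39.76


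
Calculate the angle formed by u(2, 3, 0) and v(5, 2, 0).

u·v = 2·5 + 3·2 + 0·0 = 10 + 6 + 0 = 16
|u| = √(2² + 3² + 0²) = √13 ≈ 3.606
|v| = √(5² + 2² + 0²) = √29 ≈ 5.385
cos θ = (u·v)/(|u||v|) = 16/(3.606·5.385) ≈ 0.824
θ = arccos(0.824) ≈ 34.51°

34.51°


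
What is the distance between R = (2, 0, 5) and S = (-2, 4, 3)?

d = √[(x₂-x₁)² + (y₂-y₁)² + (z₂-z₁)²]
  = √[(-4)² + 4² + (-2)²]
  = √[16 + 16 + 4]
  = √36
  ≈ 6

6


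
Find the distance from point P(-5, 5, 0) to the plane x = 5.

distance = |a·x₀ + b·y₀ + c·z₀ - d| / √(a² + b² + c²)
  = |1·(-5) + 0·5 + 0·0 - 5| / √(1² + 0² + 0²)
  = |-5 + 0 + 0 - 5| / √(1 + 0 + 0)
  = |-10| / √1
  = 10 / 1
  ≈ 10

10


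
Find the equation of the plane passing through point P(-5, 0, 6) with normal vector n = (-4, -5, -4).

The plane through P with normal n = (a, b, c) satisfies n·(r - P) = 0,
i.e. ax + by + cz = a·x₀ + b·y₀ + c·z₀.
d = (-4)·(-5) + (-5)·0 + (-4)·6
  = 20 + 0 - 24
  = -4
Equation: -4x - 5y - 4z = -4

-4x - 5y - 4z = -4


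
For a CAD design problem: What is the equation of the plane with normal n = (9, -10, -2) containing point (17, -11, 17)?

The plane through P with normal n = (a, b, c) satisfies n·(r - P) = 0,
i.e. ax + by + cz = a·x₀ + b·y₀ + c·z₀.
d = 9·17 + (-10)·(-11) + (-2)·17
  = 153 + 110 - 34
  = 229
Equation: 9x - 10y - 2z = 229

9x - 10y - 2z = 229


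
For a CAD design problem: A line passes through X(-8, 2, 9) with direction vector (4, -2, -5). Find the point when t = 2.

P(t) = X + t·d
  = (-8 + 4·2, 2 + (-2)·2, 9 + (-5)·2)
  = (-8 + 8, 2 - 4, 9 - 10)
  = (0, -2, -1)

(0, -2, -1)


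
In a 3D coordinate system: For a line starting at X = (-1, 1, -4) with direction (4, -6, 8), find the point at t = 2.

P(t) = X + t·d
  = (-1 + 4·2, 1 + (-6)·2, -4 + 8·2)
  = (-1 + 8, 1 - 12, -4 + 16)
  = (7, -11, 12)

(7, -11, 12)


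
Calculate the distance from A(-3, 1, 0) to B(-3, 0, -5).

d = √[(x₂-x₁)² + (y₂-y₁)² + (z₂-z₁)²]
  = √[0² + (-1)² + (-5)²]
  = √[0 + 1 + 25]
  = √26
  ≈ 5.099

5.099


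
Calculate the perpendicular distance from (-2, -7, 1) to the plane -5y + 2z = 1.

distance = |a·x₀ + b·y₀ + c·z₀ - d| / √(a² + b² + c²)
  = |0·(-2) + (-5)·(-7) + 2·1 - 1| / √(0² + (-5)² + 2²)
  = |0 + 35 + 2 - 1| / √(0 + 25 + 4)
  = |36| / √29
  = 36 / 5.385
  ≈ 6.685

6.685


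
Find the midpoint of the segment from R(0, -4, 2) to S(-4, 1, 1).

M = ((x₁+x₂)/2, (y₁+y₂)/2, (z₁+z₂)/2)
  = ((0 - 4)/2, (-4 + 1)/2, (2 + 1)/2)
  = (-4/2, -3/2, 3/2)
  = (-2, -1.5, 1.5)

(-2, -1.5, 1.5)


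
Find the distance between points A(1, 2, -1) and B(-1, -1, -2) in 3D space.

d = √[(x₂-x₁)² + (y₂-y₁)² + (z₂-z₁)²]
  = √[(-2)² + (-3)² + (-1)²]
  = √[4 + 9 + 1]
  = √14
  ≈ 3.742

3.742


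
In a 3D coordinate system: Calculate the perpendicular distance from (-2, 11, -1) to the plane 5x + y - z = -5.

distance = |a·x₀ + b·y₀ + c·z₀ - d| / √(a² + b² + c²)
  = |5·(-2) + 1·11 + (-1)·(-1) - (-5)| / √(5² + 1² + (-1)²)
  = |-10 + 11 + 1 + 5| / √(25 + 1 + 1)
  = |7| / √27
  = 7 / 5.196
  ≈ 1.347

1.347


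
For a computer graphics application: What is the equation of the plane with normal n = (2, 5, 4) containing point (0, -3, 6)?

The plane through P with normal n = (a, b, c) satisfies n·(r - P) = 0,
i.e. ax + by + cz = a·x₀ + b·y₀ + c·z₀.
d = 2·0 + 5·(-3) + 4·6
  = 0 - 15 + 24
  = 9
Equation: 2x + 5y + 4z = 9

2x + 5y + 4z = 9


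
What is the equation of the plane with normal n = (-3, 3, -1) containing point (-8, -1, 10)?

The plane through P with normal n = (a, b, c) satisfies n·(r - P) = 0,
i.e. ax + by + cz = a·x₀ + b·y₀ + c·z₀.
d = (-3)·(-8) + 3·(-1) + (-1)·10
  = 24 - 3 - 10
  = 11
Equation: -3x + 3y - z = 11

-3x + 3y - z = 11


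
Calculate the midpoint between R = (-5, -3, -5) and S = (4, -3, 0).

M = ((x₁+x₂)/2, (y₁+y₂)/2, (z₁+z₂)/2)
  = ((-5 + 4)/2, (-3 - 3)/2, (-5 + 0)/2)
  = (-1/2, -6/2, -5/2)
  = (-0.5, -3, -2.5)

(-0.5, -3, -2.5)


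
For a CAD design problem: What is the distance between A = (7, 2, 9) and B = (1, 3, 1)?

d = √[(x₂-x₁)² + (y₂-y₁)² + (z₂-z₁)²]
  = √[(-6)² + 1² + (-8)²]
  = √[36 + 1 + 64]
  = √101
  ≈ 10.05

10.05


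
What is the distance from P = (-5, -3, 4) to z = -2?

distance = |a·x₀ + b·y₀ + c·z₀ - d| / √(a² + b² + c²)
  = |0·(-5) + 0·(-3) + 1·4 - (-2)| / √(0² + 0² + 1²)
  = |0 + 0 + 4 + 2| / √(0 + 0 + 1)
  = |6| / √1
  = 6 / 1
  ≈ 6

6


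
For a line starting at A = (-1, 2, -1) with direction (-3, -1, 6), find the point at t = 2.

P(t) = A + t·d
  = (-1 + (-3)·2, 2 + (-1)·2, -1 + 6·2)
  = (-1 - 6, 2 - 2, -1 + 12)
  = (-7, 0, 11)

(-7, 0, 11)


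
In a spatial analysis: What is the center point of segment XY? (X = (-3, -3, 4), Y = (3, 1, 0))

M = ((x₁+x₂)/2, (y₁+y₂)/2, (z₁+z₂)/2)
  = ((-3 + 3)/2, (-3 + 1)/2, (4 + 0)/2)
  = (0/2, -2/2, 4/2)
  = (0, -1, 2)

(0, -1, 2)


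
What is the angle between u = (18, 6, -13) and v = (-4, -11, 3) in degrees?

u·v = 18·(-4) + 6·(-11) + (-13)·3 = -72 - 66 - 39 = -177
|u| = √(18² + 6² + (-13)²) = √529 ≈ 23
|v| = √((-4)² + (-11)² + 3²) = √146 ≈ 12.08
cos θ = (u·v)/(|u||v|) = -177/(23·12.08) ≈ -0.6369
θ = arccos(-0.6369) ≈ 129.6°

129.6°


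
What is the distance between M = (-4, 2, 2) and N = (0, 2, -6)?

d = √[(x₂-x₁)² + (y₂-y₁)² + (z₂-z₁)²]
  = √[4² + 0² + (-8)²]
  = √[16 + 0 + 64]
  = √80
  ≈ 8.944

8.944


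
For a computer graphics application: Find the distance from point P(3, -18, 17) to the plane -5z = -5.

distance = |a·x₀ + b·y₀ + c·z₀ - d| / √(a² + b² + c²)
  = |0·3 + 0·(-18) + (-5)·17 - (-5)| / √(0² + 0² + (-5)²)
  = |0 + 0 - 85 + 5| / √(0 + 0 + 25)
  = |-80| / √25
  = 80 / 5
  ≈ 16

16


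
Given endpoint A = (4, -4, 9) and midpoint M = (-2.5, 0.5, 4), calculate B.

B = 2M - A
  = (2·(-2.5) - 4, 2·0.5 - (-4), 2·4 - 9)
  = (-5 - 4, 1 + 4, 8 - 9)
  = (-9, 5, -1)

(-9, 5, -1)


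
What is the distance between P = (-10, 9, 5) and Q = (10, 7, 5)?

d = √[(x₂-x₁)² + (y₂-y₁)² + (z₂-z₁)²]
  = √[20² + (-2)² + 0²]
  = √[400 + 4 + 0]
  = √404
  ≈ 20.1

20.1


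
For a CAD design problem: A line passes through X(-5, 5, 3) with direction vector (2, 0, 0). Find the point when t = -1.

P(t) = X + t·d
  = (-5 + 2·(-1), 5 + 0·(-1), 3 + 0·(-1))
  = (-5 - 2, 5 + 0, 3 + 0)
  = (-7, 5, 3)

(-7, 5, 3)


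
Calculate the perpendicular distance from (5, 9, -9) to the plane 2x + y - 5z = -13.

distance = |a·x₀ + b·y₀ + c·z₀ - d| / √(a² + b² + c²)
  = |2·5 + 1·9 + (-5)·(-9) - (-13)| / √(2² + 1² + (-5)²)
  = |10 + 9 + 45 + 13| / √(4 + 1 + 25)
  = |77| / √30
  = 77 / 5.477
  ≈ 14.06

14.06


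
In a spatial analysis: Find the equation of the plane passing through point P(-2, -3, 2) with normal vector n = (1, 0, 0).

The plane through P with normal n = (a, b, c) satisfies n·(r - P) = 0,
i.e. ax + by + cz = a·x₀ + b·y₀ + c·z₀.
d = 1·(-2) + 0·(-3) + 0·2
  = -2 + 0 + 0
  = -2
Equation: x = -2

x = -2


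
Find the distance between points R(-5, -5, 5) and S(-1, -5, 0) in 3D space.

d = √[(x₂-x₁)² + (y₂-y₁)² + (z₂-z₁)²]
  = √[4² + 0² + (-5)²]
  = √[16 + 0 + 25]
  = √41
  ≈ 6.403

6.403


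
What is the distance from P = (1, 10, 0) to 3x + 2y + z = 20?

distance = |a·x₀ + b·y₀ + c·z₀ - d| / √(a² + b² + c²)
  = |3·1 + 2·10 + 1·0 - 20| / √(3² + 2² + 1²)
  = |3 + 20 + 0 - 20| / √(9 + 4 + 1)
  = |3| / √14
  = 3 / 3.742
  ≈ 0.8018

0.8018


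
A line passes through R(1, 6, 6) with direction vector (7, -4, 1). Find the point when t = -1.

P(t) = R + t·d
  = (1 + 7·(-1), 6 + (-4)·(-1), 6 + 1·(-1))
  = (1 - 7, 6 + 4, 6 - 1)
  = (-6, 10, 5)

(-6, 10, 5)


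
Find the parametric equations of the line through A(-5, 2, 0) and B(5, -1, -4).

Direction vector d = B - A = (5 + 5, -1 - 2, -4 + 0) = (10, -3, -4)
Parametric form r = A + t·d:
x = -5 + 10t, y = 2 - 3t, z = 0 - 4t

x = -5 + 10t, y = 2 - 3t, z = 0 - 4t


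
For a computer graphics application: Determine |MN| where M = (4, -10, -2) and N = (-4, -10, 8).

d = √[(x₂-x₁)² + (y₂-y₁)² + (z₂-z₁)²]
  = √[(-8)² + 0² + 10²]
  = √[64 + 0 + 100]
  = √164
  ≈ 12.81

12.81


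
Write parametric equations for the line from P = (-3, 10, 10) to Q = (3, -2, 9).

Direction vector d = Q - P = (3 + 3, -2 - 10, 9 - 10) = (6, -12, -1)
Parametric form r = P + t·d:
x = -3 + 6t, y = 10 - 12t, z = 10 - t

x = -3 + 6t, y = 10 - 12t, z = 10 - t


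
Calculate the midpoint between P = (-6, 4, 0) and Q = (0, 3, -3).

M = ((x₁+x₂)/2, (y₁+y₂)/2, (z₁+z₂)/2)
  = ((-6 + 0)/2, (4 + 3)/2, (0 - 3)/2)
  = (-6/2, 7/2, -3/2)
  = (-3, 3.5, -1.5)

(-3, 3.5, -1.5)


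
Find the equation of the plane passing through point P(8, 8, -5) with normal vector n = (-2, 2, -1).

The plane through P with normal n = (a, b, c) satisfies n·(r - P) = 0,
i.e. ax + by + cz = a·x₀ + b·y₀ + c·z₀.
d = (-2)·8 + 2·8 + (-1)·(-5)
  = -16 + 16 + 5
  = 5
Equation: -2x + 2y - z = 5

-2x + 2y - z = 5


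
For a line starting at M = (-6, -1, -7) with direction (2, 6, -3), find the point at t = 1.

P(t) = M + t·d
  = (-6 + 2·1, -1 + 6·1, -7 + (-3)·1)
  = (-6 + 2, -1 + 6, -7 - 3)
  = (-4, 5, -10)

(-4, 5, -10)


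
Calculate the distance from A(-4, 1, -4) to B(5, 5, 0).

d = √[(x₂-x₁)² + (y₂-y₁)² + (z₂-z₁)²]
  = √[9² + 4² + 4²]
  = √[81 + 16 + 16]
  = √113
  ≈ 10.63

10.63


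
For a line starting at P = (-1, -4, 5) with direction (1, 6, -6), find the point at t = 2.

P(t) = P + t·d
  = (-1 + 1·2, -4 + 6·2, 5 + (-6)·2)
  = (-1 + 2, -4 + 12, 5 - 12)
  = (1, 8, -7)

(1, 8, -7)


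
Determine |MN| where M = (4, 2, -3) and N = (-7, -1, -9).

d = √[(x₂-x₁)² + (y₂-y₁)² + (z₂-z₁)²]
  = √[(-11)² + (-3)² + (-6)²]
  = √[121 + 9 + 36]
  = √166
  ≈ 12.88

12.88


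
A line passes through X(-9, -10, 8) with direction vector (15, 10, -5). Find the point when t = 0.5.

P(t) = X + t·d
  = (-9 + 15·0.5, -10 + 10·0.5, 8 + (-5)·0.5)
  = (-9 + 7.5, -10 + 5, 8 - 2.5)
  = (-1.5, -5, 5.5)

(-1.5, -5, 5.5)


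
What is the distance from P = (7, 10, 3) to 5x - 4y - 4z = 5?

distance = |a·x₀ + b·y₀ + c·z₀ - d| / √(a² + b² + c²)
  = |5·7 + (-4)·10 + (-4)·3 - 5| / √(5² + (-4)² + (-4)²)
  = |35 - 40 - 12 - 5| / √(25 + 16 + 16)
  = |-22| / √57
  = 22 / 7.55
  ≈ 2.914

2.914


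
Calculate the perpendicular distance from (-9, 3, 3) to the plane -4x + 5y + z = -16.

distance = |a·x₀ + b·y₀ + c·z₀ - d| / √(a² + b² + c²)
  = |(-4)·(-9) + 5·3 + 1·3 - (-16)| / √((-4)² + 5² + 1²)
  = |36 + 15 + 3 + 16| / √(16 + 25 + 1)
  = |70| / √42
  = 70 / 6.481
  ≈ 10.8

10.8


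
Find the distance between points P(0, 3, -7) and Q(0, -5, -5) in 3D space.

d = √[(x₂-x₁)² + (y₂-y₁)² + (z₂-z₁)²]
  = √[0² + (-8)² + 2²]
  = √[0 + 64 + 4]
  = √68
  ≈ 8.246

8.246


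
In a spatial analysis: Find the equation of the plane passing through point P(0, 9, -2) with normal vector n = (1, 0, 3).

The plane through P with normal n = (a, b, c) satisfies n·(r - P) = 0,
i.e. ax + by + cz = a·x₀ + b·y₀ + c·z₀.
d = 1·0 + 0·9 + 3·(-2)
  = 0 + 0 - 6
  = -6
Equation: x + 3z = -6

x + 3z = -6


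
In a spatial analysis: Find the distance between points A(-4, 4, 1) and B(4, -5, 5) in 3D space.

d = √[(x₂-x₁)² + (y₂-y₁)² + (z₂-z₁)²]
  = √[8² + (-9)² + 4²]
  = √[64 + 81 + 16]
  = √161
  ≈ 12.69

12.69


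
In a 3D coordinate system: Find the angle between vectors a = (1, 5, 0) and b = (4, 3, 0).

a·b = 1·4 + 5·3 + 0·0 = 4 + 15 + 0 = 19
|a| = √(1² + 5² + 0²) = √26 ≈ 5.099
|b| = √(4² + 3² + 0²) = √25 ≈ 5
cos θ = (a·b)/(|a||b|) = 19/(5.099·5) ≈ 0.7452
θ = arccos(0.7452) ≈ 41.82°

41.82°


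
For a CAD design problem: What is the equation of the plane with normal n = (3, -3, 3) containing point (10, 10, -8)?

The plane through P with normal n = (a, b, c) satisfies n·(r - P) = 0,
i.e. ax + by + cz = a·x₀ + b·y₀ + c·z₀.
d = 3·10 + (-3)·10 + 3·(-8)
  = 30 - 30 - 24
  = -24
Equation: 3x - 3y + 3z = -24

3x - 3y + 3z = -24


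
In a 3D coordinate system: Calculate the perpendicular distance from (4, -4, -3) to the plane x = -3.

distance = |a·x₀ + b·y₀ + c·z₀ - d| / √(a² + b² + c²)
  = |1·4 + 0·(-4) + 0·(-3) - (-3)| / √(1² + 0² + 0²)
  = |4 + 0 + 0 + 3| / √(1 + 0 + 0)
  = |7| / √1
  = 7 / 1
  ≈ 7

7


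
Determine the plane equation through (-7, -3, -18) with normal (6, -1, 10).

The plane through P with normal n = (a, b, c) satisfies n·(r - P) = 0,
i.e. ax + by + cz = a·x₀ + b·y₀ + c·z₀.
d = 6·(-7) + (-1)·(-3) + 10·(-18)
  = -42 + 3 - 180
  = -219
Equation: 6x - y + 10z = -219

6x - y + 10z = -219


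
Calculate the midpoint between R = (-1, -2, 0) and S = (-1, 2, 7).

M = ((x₁+x₂)/2, (y₁+y₂)/2, (z₁+z₂)/2)
  = ((-1 - 1)/2, (-2 + 2)/2, (0 + 7)/2)
  = (-2/2, 0/2, 7/2)
  = (-1, 0, 3.5)

(-1, 0, 3.5)


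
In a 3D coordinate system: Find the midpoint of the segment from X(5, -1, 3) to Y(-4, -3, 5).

M = ((x₁+x₂)/2, (y₁+y₂)/2, (z₁+z₂)/2)
  = ((5 - 4)/2, (-1 - 3)/2, (3 + 5)/2)
  = (1/2, -4/2, 8/2)
  = (0.5, -2, 4)

(0.5, -2, 4)


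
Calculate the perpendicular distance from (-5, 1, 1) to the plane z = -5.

distance = |a·x₀ + b·y₀ + c·z₀ - d| / √(a² + b² + c²)
  = |0·(-5) + 0·1 + 1·1 - (-5)| / √(0² + 0² + 1²)
  = |0 + 0 + 1 + 5| / √(0 + 0 + 1)
  = |6| / √1
  = 6 / 1
  ≈ 6

6


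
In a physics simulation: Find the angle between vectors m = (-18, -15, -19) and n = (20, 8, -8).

m·n = (-18)·20 + (-15)·8 + (-19)·(-8) = -360 - 120 + 152 = -328
|m| = √((-18)² + (-15)² + (-19)²) = √910 ≈ 30.17
|n| = √(20² + 8² + (-8)²) = √528 ≈ 22.98
cos θ = (m·n)/(|m||n|) = -328/(30.17·22.98) ≈ -0.4732
θ = arccos(-0.4732) ≈ 118.2°

118.2°


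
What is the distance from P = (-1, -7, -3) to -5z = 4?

distance = |a·x₀ + b·y₀ + c·z₀ - d| / √(a² + b² + c²)
  = |0·(-1) + 0·(-7) + (-5)·(-3) - 4| / √(0² + 0² + (-5)²)
  = |0 + 0 + 15 - 4| / √(0 + 0 + 25)
  = |11| / √25
  = 11 / 5
  ≈ 2.2

2.2


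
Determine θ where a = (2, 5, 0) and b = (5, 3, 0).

a·b = 2·5 + 5·3 + 0·0 = 10 + 15 + 0 = 25
|a| = √(2² + 5² + 0²) = √29 ≈ 5.385
|b| = √(5² + 3² + 0²) = √34 ≈ 5.831
cos θ = (a·b)/(|a||b|) = 25/(5.385·5.831) ≈ 0.7962
θ = arccos(0.7962) ≈ 37.23°

37.23°


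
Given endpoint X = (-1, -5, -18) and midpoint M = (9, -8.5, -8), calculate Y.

Y = 2M - X
  = (2·9 - (-1), 2·(-8.5) - (-5), 2·(-8) - (-18))
  = (18 + 1, -17 + 5, -16 + 18)
  = (19, -12, 2)

(19, -12, 2)


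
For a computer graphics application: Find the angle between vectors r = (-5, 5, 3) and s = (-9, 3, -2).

r·s = (-5)·(-9) + 5·3 + 3·(-2) = 45 + 15 - 6 = 54
|r| = √((-5)² + 5² + 3²) = √59 ≈ 7.681
|s| = √((-9)² + 3² + (-2)²) = √94 ≈ 9.695
cos θ = (r·s)/(|r||s|) = 54/(7.681·9.695) ≈ 0.7251
θ = arccos(0.7251) ≈ 43.52°

43.52°


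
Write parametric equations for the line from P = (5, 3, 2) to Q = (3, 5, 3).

Direction vector d = Q - P = (3 - 5, 5 - 3, 3 - 2) = (-2, 2, 1)
Parametric form r = P + t·d:
x = 5 - 2t, y = 3 + 2t, z = 2 + t

x = 5 - 2t, y = 3 + 2t, z = 2 + t


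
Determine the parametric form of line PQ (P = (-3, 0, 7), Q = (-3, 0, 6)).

Direction vector d = Q - P = (-3 + 3, 0 + 0, 6 - 7) = (0, 0, -1)
Parametric form r = P + t·d:
x = -3, y = 0, z = 7 - t

x = -3, y = 0, z = 7 - t


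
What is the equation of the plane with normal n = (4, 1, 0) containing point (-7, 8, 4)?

The plane through P with normal n = (a, b, c) satisfies n·(r - P) = 0,
i.e. ax + by + cz = a·x₀ + b·y₀ + c·z₀.
d = 4·(-7) + 1·8 + 0·4
  = -28 + 8 + 0
  = -20
Equation: 4x + y = -20

4x + y = -20


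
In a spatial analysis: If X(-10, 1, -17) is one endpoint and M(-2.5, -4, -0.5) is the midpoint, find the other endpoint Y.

Y = 2M - X
  = (2·(-2.5) - (-10), 2·(-4) - 1, 2·(-0.5) - (-17))
  = (-5 + 10, -8 - 1, -1 + 17)
  = (5, -9, 16)

(5, -9, 16)


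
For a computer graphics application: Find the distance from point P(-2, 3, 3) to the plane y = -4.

distance = |a·x₀ + b·y₀ + c·z₀ - d| / √(a² + b² + c²)
  = |0·(-2) + 1·3 + 0·3 - (-4)| / √(0² + 1² + 0²)
  = |0 + 3 + 0 + 4| / √(0 + 1 + 0)
  = |7| / √1
  = 7 / 1
  ≈ 7

7


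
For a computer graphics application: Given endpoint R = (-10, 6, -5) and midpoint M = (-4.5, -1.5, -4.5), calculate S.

S = 2M - R
  = (2·(-4.5) - (-10), 2·(-1.5) - 6, 2·(-4.5) - (-5))
  = (-9 + 10, -3 - 6, -9 + 5)
  = (1, -9, -4)

(1, -9, -4)


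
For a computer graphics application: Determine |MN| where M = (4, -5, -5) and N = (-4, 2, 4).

d = √[(x₂-x₁)² + (y₂-y₁)² + (z₂-z₁)²]
  = √[(-8)² + 7² + 9²]
  = √[64 + 49 + 81]
  = √194
  ≈ 13.93

13.93


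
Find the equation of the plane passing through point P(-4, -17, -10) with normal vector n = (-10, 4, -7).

The plane through P with normal n = (a, b, c) satisfies n·(r - P) = 0,
i.e. ax + by + cz = a·x₀ + b·y₀ + c·z₀.
d = (-10)·(-4) + 4·(-17) + (-7)·(-10)
  = 40 - 68 + 70
  = 42
Equation: -10x + 4y - 7z = 42

-10x + 4y - 7z = 42


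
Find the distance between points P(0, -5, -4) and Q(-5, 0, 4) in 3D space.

d = √[(x₂-x₁)² + (y₂-y₁)² + (z₂-z₁)²]
  = √[(-5)² + 5² + 8²]
  = √[25 + 25 + 64]
  = √114
  ≈ 10.68

10.68


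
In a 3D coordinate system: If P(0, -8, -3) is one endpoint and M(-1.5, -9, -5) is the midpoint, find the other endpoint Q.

Q = 2M - P
  = (2·(-1.5) - 0, 2·(-9) - (-8), 2·(-5) - (-3))
  = (-3 + 0, -18 + 8, -10 + 3)
  = (-3, -10, -7)

(-3, -10, -7)


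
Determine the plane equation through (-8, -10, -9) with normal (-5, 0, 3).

The plane through P with normal n = (a, b, c) satisfies n·(r - P) = 0,
i.e. ax + by + cz = a·x₀ + b·y₀ + c·z₀.
d = (-5)·(-8) + 0·(-10) + 3·(-9)
  = 40 + 0 - 27
  = 13
Equation: -5x + 3z = 13

-5x + 3z = 13


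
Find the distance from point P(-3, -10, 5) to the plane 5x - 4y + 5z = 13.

distance = |a·x₀ + b·y₀ + c·z₀ - d| / √(a² + b² + c²)
  = |5·(-3) + (-4)·(-10) + 5·5 - 13| / √(5² + (-4)² + 5²)
  = |-15 + 40 + 25 - 13| / √(25 + 16 + 25)
  = |37| / √66
  = 37 / 8.124
  ≈ 4.554

4.554


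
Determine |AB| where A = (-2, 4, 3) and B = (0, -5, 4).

d = √[(x₂-x₁)² + (y₂-y₁)² + (z₂-z₁)²]
  = √[2² + (-9)² + 1²]
  = √[4 + 81 + 1]
  = √86
  ≈ 9.274

9.274


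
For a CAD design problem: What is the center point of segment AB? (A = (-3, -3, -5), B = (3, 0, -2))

M = ((x₁+x₂)/2, (y₁+y₂)/2, (z₁+z₂)/2)
  = ((-3 + 3)/2, (-3 + 0)/2, (-5 - 2)/2)
  = (0/2, -3/2, -7/2)
  = (0, -1.5, -3.5)

(0, -1.5, -3.5)


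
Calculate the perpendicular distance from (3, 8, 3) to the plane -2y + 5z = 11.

distance = |a·x₀ + b·y₀ + c·z₀ - d| / √(a² + b² + c²)
  = |0·3 + (-2)·8 + 5·3 - 11| / √(0² + (-2)² + 5²)
  = |0 - 16 + 15 - 11| / √(0 + 4 + 25)
  = |-12| / √29
  = 12 / 5.385
  ≈ 2.228

2.228


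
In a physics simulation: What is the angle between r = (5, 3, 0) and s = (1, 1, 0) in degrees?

r·s = 5·1 + 3·1 + 0·0 = 5 + 3 + 0 = 8
|r| = √(5² + 3² + 0²) = √34 ≈ 5.831
|s| = √(1² + 1² + 0²) = √2 ≈ 1.414
cos θ = (r·s)/(|r||s|) = 8/(5.831·1.414) ≈ 0.9701
θ = arccos(0.9701) ≈ 14.04°

14.04°


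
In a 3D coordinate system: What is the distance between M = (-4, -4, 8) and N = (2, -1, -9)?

d = √[(x₂-x₁)² + (y₂-y₁)² + (z₂-z₁)²]
  = √[6² + 3² + (-17)²]
  = √[36 + 9 + 289]
  = √334
  ≈ 18.28

18.28


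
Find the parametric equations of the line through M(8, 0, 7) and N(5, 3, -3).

Direction vector d = N - M = (5 - 8, 3 + 0, -3 - 7) = (-3, 3, -10)
Parametric form r = M + t·d:
x = 8 - 3t, y = 0 + 3t, z = 7 - 10t

x = 8 - 3t, y = 0 + 3t, z = 7 - 10t


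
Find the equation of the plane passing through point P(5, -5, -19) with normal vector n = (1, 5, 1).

The plane through P with normal n = (a, b, c) satisfies n·(r - P) = 0,
i.e. ax + by + cz = a·x₀ + b·y₀ + c·z₀.
d = 1·5 + 5·(-5) + 1·(-19)
  = 5 - 25 - 19
  = -39
Equation: x + 5y + z = -39

x + 5y + z = -39


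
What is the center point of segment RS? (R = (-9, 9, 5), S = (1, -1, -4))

M = ((x₁+x₂)/2, (y₁+y₂)/2, (z₁+z₂)/2)
  = ((-9 + 1)/2, (9 - 1)/2, (5 - 4)/2)
  = (-8/2, 8/2, 1/2)
  = (-4, 4, 0.5)

(-4, 4, 0.5)


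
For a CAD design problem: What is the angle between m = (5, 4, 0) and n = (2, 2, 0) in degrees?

m·n = 5·2 + 4·2 + 0·0 = 10 + 8 + 0 = 18
|m| = √(5² + 4² + 0²) = √41 ≈ 6.403
|n| = √(2² + 2² + 0²) = √8 ≈ 2.828
cos θ = (m·n)/(|m||n|) = 18/(6.403·2.828) ≈ 0.9939
θ = arccos(0.9939) ≈ 6.34°

6.34°


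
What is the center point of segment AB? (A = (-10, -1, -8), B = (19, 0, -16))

M = ((x₁+x₂)/2, (y₁+y₂)/2, (z₁+z₂)/2)
  = ((-10 + 19)/2, (-1 + 0)/2, (-8 - 16)/2)
  = (9/2, -1/2, -24/2)
  = (4.5, -0.5, -12)

(4.5, -0.5, -12)


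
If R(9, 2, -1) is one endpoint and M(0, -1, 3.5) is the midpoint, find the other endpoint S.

S = 2M - R
  = (2·0 - 9, 2·(-1) - 2, 2·3.5 - (-1))
  = (0 - 9, -2 - 2, 7 + 1)
  = (-9, -4, 8)

(-9, -4, 8)


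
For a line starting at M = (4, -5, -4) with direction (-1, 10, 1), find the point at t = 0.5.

P(t) = M + t·d
  = (4 + (-1)·0.5, -5 + 10·0.5, -4 + 1·0.5)
  = (4 - 0.5, -5 + 5, -4 + 0.5)
  = (3.5, 0, -3.5)

(3.5, 0, -3.5)


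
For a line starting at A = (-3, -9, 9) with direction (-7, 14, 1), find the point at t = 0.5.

P(t) = A + t·d
  = (-3 + (-7)·0.5, -9 + 14·0.5, 9 + 1·0.5)
  = (-3 - 3.5, -9 + 7, 9 + 0.5)
  = (-6.5, -2, 9.5)

(-6.5, -2, 9.5)


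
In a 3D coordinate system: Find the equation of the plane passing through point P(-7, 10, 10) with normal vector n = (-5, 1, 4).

The plane through P with normal n = (a, b, c) satisfies n·(r - P) = 0,
i.e. ax + by + cz = a·x₀ + b·y₀ + c·z₀.
d = (-5)·(-7) + 1·10 + 4·10
  = 35 + 10 + 40
  = 85
Equation: -5x + y + 4z = 85

-5x + y + 4z = 85


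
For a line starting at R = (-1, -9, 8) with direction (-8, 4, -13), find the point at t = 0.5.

P(t) = R + t·d
  = (-1 + (-8)·0.5, -9 + 4·0.5, 8 + (-13)·0.5)
  = (-1 - 4, -9 + 2, 8 - 6.5)
  = (-5, -7, 1.5)

(-5, -7, 1.5)


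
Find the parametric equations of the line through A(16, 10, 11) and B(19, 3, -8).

Direction vector d = B - A = (19 - 16, 3 - 10, -8 - 11) = (3, -7, -19)
Parametric form r = A + t·d:
x = 16 + 3t, y = 10 - 7t, z = 11 - 19t

x = 16 + 3t, y = 10 - 7t, z = 11 - 19t


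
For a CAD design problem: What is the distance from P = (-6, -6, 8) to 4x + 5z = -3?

distance = |a·x₀ + b·y₀ + c·z₀ - d| / √(a² + b² + c²)
  = |4·(-6) + 0·(-6) + 5·8 - (-3)| / √(4² + 0² + 5²)
  = |-24 + 0 + 40 + 3| / √(16 + 0 + 25)
  = |19| / √41
  = 19 / 6.403
  ≈ 2.967

2.967


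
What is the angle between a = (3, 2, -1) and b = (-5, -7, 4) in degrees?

a·b = 3·(-5) + 2·(-7) + (-1)·4 = -15 - 14 - 4 = -33
|a| = √(3² + 2² + (-1)²) = √14 ≈ 3.742
|b| = √((-5)² + (-7)² + 4²) = √90 ≈ 9.487
cos θ = (a·b)/(|a||b|) = -33/(3.742·9.487) ≈ -0.9297
θ = arccos(-0.9297) ≈ 158.4°

158.4°


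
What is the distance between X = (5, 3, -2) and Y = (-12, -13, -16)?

d = √[(x₂-x₁)² + (y₂-y₁)² + (z₂-z₁)²]
  = √[(-17)² + (-16)² + (-14)²]
  = √[289 + 256 + 196]
  = √741
  ≈ 27.22

27.22
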